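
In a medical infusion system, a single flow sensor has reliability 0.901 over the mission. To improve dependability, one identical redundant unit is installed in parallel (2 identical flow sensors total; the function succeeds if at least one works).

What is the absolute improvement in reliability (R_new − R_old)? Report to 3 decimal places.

0.089

R_before = 0.901
R_after = 1 − (1 − 0.901)^2 = 0.990
ΔR = 0.990 − 0.901 = 0.089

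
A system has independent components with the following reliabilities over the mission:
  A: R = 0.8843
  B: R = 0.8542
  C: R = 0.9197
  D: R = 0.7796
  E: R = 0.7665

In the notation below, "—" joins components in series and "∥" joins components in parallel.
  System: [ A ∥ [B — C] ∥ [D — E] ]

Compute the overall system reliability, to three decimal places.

0.990

Series (B and C): 0.85420 × 0.91970 = 0.78561
Series (D and E): 0.77960 × 0.76650 = 0.59756
Parallel (A, [0.78561], and [0.59756]): 1 − (1 − 0.88430)(1 − 0.78561)(1 − 0.59756) = 0.990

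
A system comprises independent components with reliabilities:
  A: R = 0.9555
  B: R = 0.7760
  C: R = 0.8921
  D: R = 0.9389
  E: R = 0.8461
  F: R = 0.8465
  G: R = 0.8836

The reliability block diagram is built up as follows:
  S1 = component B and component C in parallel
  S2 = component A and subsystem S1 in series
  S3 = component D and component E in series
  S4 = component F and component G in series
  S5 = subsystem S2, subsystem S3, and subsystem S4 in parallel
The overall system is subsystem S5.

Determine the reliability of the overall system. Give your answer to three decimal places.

0.996

Parallel (B and C): 1 − (1 − 0.77600)(1 − 0.89210) = 0.97583
Series (A and [0.97583]): 0.95550 × 0.97583 = 0.93241
Series (D and E): 0.93890 × 0.84610 = 0.79440
Series (F and G): 0.84650 × 0.88360 = 0.74797
Parallel ([0.93241], [0.79440], and [0.74797]): 1 − (1 − 0.93241)(1 − 0.79440)(1 − 0.74797) = 0.996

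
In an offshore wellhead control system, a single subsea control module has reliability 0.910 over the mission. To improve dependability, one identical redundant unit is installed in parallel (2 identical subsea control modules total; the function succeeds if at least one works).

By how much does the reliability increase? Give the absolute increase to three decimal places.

0.082

R_before = 0.910
R_after = 1 − (1 − 0.910)^2 = 0.992
ΔR = 0.992 − 0.910 = 0.082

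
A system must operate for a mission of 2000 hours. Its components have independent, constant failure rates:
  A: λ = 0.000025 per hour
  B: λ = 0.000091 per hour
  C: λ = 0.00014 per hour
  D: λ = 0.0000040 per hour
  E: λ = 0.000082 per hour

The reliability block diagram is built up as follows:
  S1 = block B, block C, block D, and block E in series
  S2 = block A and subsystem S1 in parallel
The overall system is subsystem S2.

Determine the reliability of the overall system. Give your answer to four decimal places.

R(A) = exp(−0.000025 × 2000) = 0.951229
R(B) = exp(−0.000091 × 2000) = 0.833601
R(C) = exp(−0.00014 × 2000) = 0.755784
R(D) = exp(−0.0000040 × 2000) = 0.992032
R(E) = exp(−0.000082 × 2000) = 0.848742
Series (B, C, D, and E): 0.833601 × 0.755784 × 0.992032 × 0.848742 = 0.530466
Parallel (A and [0.530466]): 1 − (1 − 0.951229)(1 − 0.530466) = 0.9771

0.9771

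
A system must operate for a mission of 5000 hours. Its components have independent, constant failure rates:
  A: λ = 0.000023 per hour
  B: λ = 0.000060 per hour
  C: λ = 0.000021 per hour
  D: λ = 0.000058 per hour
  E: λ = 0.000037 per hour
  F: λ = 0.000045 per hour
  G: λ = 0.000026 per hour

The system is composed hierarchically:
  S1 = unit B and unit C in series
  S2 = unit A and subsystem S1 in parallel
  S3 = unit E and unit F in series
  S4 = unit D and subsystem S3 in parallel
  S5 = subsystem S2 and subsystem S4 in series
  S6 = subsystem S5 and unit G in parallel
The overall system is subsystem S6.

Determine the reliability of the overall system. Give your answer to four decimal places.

0.9856

R(A) = exp(−0.000023 × 5000) = 0.891366
R(B) = exp(−0.000060 × 5000) = 0.740818
R(C) = exp(−0.000021 × 5000) = 0.900325
R(D) = exp(−0.000058 × 5000) = 0.748264
R(E) = exp(−0.000037 × 5000) = 0.831104
R(F) = exp(−0.000045 × 5000) = 0.798516
R(G) = exp(−0.000026 × 5000) = 0.878095
Series (B and C): 0.740818 × 0.900325 = 0.666977
Parallel (A and [0.666977]): 1 − (1 − 0.891366)(1 − 0.666977) = 0.963822
Series (E and F): 0.831104 × 0.798516 = 0.663650
Parallel (D and [0.663650]): 1 − (1 − 0.748264)(1 − 0.663650) = 0.915329
Series ([0.963822] and [0.915329]): 0.963822 × 0.915329 = 0.882214
Parallel ([0.882214] and G): 1 − (1 − 0.882214)(1 − 0.878095) = 0.9856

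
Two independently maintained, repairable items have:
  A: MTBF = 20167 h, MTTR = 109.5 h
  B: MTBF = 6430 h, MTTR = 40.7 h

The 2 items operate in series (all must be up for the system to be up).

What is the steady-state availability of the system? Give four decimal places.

A(A) = MTBF/(MTBF+MTTR) = 20167/(20167+109.5) = 0.994600
A(B) = MTBF/(MTBF+MTTR) = 6430/(6430+40.7) = 0.993710
Series availability: 0.994600 × 0.993710 = 0.9883

0.9883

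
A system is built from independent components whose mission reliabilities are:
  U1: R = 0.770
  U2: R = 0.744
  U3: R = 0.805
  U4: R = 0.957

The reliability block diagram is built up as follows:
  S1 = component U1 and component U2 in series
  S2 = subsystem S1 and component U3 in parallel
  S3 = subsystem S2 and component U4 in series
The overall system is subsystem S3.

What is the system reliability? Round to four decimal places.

0.8773

Series (U1 and U2): 0.770000 × 0.744000 = 0.572880
Parallel ([0.572880] and U3): 1 − (1 − 0.572880)(1 − 0.805000) = 0.916712
Series ([0.916712] and U4): 0.916712 × 0.957000 = 0.8773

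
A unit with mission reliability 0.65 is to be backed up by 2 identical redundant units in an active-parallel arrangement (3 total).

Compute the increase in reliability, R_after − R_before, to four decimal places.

R_before = 0.65
R_after = 1 − (1 − 0.65)^3 = 0.9571
ΔR = 0.9571 − 0.65 = 0.3071

0.3071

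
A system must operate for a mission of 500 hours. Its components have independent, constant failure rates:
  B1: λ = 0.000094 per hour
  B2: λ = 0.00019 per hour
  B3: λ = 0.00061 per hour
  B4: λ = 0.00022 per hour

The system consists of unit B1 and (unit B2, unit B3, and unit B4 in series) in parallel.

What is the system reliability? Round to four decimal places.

0.9817

R(B1) = exp(−0.000094 × 500) = 0.954087
R(B2) = exp(−0.00019 × 500) = 0.909373
R(B3) = exp(−0.00061 × 500) = 0.737123
R(B4) = exp(−0.00022 × 500) = 0.895834
Series (B2, B3, and B4): 0.909373 × 0.737123 × 0.895834 = 0.600495
Parallel (B1 and [0.600495]): 1 − (1 − 0.954087)(1 − 0.600495) = 0.9817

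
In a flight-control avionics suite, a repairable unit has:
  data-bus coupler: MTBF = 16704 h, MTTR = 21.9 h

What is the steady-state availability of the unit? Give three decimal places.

0.999

A(data-bus coupler) = MTBF/(MTBF+MTTR) = 16704/(16704+21.9) = 0.999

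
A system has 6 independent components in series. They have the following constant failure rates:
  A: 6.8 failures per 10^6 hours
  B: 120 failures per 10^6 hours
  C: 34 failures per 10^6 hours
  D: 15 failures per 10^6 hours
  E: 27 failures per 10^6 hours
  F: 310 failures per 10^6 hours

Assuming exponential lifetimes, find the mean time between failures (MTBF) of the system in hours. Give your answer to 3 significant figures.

1950

Series of exponential components: λ_sys = Σ λ_i
λ_sys = 0.0000068 + 0.00012 + 0.000034 + 0.000015 + 0.000027 + 0.00031 = 5.1280e-04 /h
MTBF = 1 / λ_sys = 1950 h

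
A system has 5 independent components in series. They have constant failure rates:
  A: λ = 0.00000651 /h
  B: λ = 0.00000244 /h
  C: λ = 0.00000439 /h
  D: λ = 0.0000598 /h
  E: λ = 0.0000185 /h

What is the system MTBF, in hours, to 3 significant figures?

Series of exponential components: λ_sys = Σ λ_i
λ_sys = 0.00000651 + 0.00000244 + 0.00000439 + 0.0000598 + 0.0000185 = 9.1640e-05 /h
MTBF = 1 / λ_sys = 10900 h

10900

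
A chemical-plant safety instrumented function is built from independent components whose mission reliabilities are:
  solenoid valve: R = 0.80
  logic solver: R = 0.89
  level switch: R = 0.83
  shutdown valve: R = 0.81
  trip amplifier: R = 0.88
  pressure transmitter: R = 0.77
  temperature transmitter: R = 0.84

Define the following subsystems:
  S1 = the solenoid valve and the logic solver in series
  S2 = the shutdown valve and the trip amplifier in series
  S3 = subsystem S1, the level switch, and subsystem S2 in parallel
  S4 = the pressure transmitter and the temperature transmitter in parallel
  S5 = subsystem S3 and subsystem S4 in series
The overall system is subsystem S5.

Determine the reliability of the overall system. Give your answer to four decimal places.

Series (solenoid valve and logic solver): 0.800000 × 0.890000 = 0.712000
Series (shutdown valve and trip amplifier): 0.810000 × 0.880000 = 0.712800
Parallel ([0.712000], level switch, and [0.712800]): 1 − (1 − 0.712000)(1 − 0.830000)(1 − 0.712800) = 0.985939
Parallel (pressure transmitter and temperature transmitter): 1 − (1 − 0.770000)(1 − 0.840000) = 0.963200
Series ([0.985939] and [0.963200]): 0.985939 × 0.963200 = 0.9497

0.9497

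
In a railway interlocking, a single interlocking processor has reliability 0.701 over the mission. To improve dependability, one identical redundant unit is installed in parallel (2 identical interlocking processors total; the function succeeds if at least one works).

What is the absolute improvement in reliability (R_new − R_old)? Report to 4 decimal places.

0.2096

R_before = 0.701
R_after = 1 − (1 − 0.701)^2 = 0.9106
ΔR = 0.9106 − 0.701 = 0.2096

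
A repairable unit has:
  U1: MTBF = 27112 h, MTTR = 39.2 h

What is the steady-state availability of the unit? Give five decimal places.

A(U1) = MTBF/(MTBF+MTTR) = 27112/(27112+39.2) = 0.99856

0.99856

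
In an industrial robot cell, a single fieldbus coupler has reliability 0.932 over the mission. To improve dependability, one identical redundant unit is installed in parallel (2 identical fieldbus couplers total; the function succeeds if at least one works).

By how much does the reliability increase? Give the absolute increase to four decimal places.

R_before = 0.932
R_after = 1 − (1 − 0.932)^2 = 0.9954
ΔR = 0.9954 − 0.932 = 0.0634

0.0634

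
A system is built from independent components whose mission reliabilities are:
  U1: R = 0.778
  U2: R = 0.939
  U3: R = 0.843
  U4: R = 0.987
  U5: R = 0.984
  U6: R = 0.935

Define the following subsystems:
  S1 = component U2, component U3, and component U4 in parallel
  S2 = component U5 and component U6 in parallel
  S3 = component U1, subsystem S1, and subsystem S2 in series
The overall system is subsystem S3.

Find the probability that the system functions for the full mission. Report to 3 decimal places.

Parallel (U2, U3, and U4): 1 − (1 − 0.93900)(1 − 0.84300)(1 − 0.98700) = 0.99988
Parallel (U5 and U6): 1 − (1 − 0.98400)(1 − 0.93500) = 0.99896
Series (U1, [0.99988], and [0.99896]): 0.77800 × 0.99988 × 0.99896 = 0.777

0.777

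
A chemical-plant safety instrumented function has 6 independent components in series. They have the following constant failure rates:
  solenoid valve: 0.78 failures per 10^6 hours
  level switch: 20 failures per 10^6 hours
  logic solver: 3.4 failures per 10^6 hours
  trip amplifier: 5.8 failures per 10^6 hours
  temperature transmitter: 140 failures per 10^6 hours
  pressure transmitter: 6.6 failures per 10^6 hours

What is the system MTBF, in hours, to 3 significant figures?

Series of exponential components: λ_sys = Σ λ_i
λ_sys = 0.00000078 + 0.000020 + 0.0000034 + 0.0000058 + 0.00014 + 0.0000066 = 1.7658e-04 /h
MTBF = 1 / λ_sys = 5660 h

5660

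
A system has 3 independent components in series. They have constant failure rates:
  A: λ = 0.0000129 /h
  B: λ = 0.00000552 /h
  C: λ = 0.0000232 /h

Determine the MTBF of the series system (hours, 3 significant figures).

24000

Series of exponential components: λ_sys = Σ λ_i
λ_sys = 0.0000129 + 0.00000552 + 0.0000232 = 4.1620e-05 /h
MTBF = 1 / λ_sys = 24000 h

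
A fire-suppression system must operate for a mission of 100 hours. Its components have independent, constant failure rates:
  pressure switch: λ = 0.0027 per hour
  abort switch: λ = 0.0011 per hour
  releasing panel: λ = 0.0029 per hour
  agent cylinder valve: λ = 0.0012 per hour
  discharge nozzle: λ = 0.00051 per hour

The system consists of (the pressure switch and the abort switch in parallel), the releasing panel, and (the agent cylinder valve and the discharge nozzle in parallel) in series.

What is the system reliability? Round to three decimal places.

0.726

R(pressure switch) = exp(−0.0027 × 100) = 0.76338
R(abort switch) = exp(−0.0011 × 100) = 0.89583
R(releasing panel) = exp(−0.0029 × 100) = 0.74826
R(agent cylinder valve) = exp(−0.0012 × 100) = 0.88692
R(discharge nozzle) = exp(−0.00051 × 100) = 0.95028
Parallel (pressure switch and abort switch): 1 − (1 − 0.76338)(1 − 0.89583) = 0.97535
Parallel (agent cylinder valve and discharge nozzle): 1 − (1 − 0.88692)(1 − 0.95028) = 0.99438
Series ([0.97535], releasing panel, and [0.99438]): 0.97535 × 0.74826 × 0.99438 = 0.726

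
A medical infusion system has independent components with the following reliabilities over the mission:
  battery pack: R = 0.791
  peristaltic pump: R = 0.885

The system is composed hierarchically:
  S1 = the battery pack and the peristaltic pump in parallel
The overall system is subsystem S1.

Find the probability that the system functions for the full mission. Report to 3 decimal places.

0.976

Parallel (battery pack and peristaltic pump): 1 − (1 − 0.79100)(1 − 0.88500) = 0.976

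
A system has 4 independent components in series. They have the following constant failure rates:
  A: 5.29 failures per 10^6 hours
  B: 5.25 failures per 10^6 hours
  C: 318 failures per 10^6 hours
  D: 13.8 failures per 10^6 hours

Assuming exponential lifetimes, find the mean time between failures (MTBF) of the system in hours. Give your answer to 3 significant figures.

Series of exponential components: λ_sys = Σ λ_i
λ_sys = 0.00000529 + 0.00000525 + 0.000318 + 0.0000138 = 3.4234e-04 /h
MTBF = 1 / λ_sys = 2920 h

2920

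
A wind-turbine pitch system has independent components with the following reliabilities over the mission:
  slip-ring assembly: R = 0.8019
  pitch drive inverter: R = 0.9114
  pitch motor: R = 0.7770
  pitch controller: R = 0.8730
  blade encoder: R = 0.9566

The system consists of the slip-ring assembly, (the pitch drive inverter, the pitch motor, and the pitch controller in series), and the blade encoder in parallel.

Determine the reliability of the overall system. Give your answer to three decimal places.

0.997

Series (pitch drive inverter, pitch motor, and pitch controller): 0.91140 × 0.77700 × 0.87300 = 0.61822
Parallel (slip-ring assembly, [0.61822], and blade encoder): 1 − (1 − 0.80190)(1 − 0.61822)(1 − 0.95660) = 0.997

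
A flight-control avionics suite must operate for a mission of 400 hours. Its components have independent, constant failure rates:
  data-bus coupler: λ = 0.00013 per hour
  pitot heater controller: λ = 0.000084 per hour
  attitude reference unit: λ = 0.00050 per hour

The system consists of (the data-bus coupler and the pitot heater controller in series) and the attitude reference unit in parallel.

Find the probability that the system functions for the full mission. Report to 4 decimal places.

R(data-bus coupler) = exp(−0.00013 × 400) = 0.949329
R(pitot heater controller) = exp(−0.000084 × 400) = 0.966958
R(attitude reference unit) = exp(−0.00050 × 400) = 0.818731
Series (data-bus coupler and pitot heater controller): 0.949329 × 0.966958 = 0.917961
Parallel ([0.917961] and attitude reference unit): 1 − (1 − 0.917961)(1 − 0.818731) = 0.9851

0.9851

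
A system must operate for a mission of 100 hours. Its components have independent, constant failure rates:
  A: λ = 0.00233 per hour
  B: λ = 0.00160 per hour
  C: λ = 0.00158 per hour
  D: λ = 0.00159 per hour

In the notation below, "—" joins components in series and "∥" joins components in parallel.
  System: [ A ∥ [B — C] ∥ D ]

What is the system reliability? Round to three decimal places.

R(A) = exp(−0.00233 × 100) = 0.79215
R(B) = exp(−0.00160 × 100) = 0.85214
R(C) = exp(−0.00158 × 100) = 0.85385
R(D) = exp(−0.00159 × 100) = 0.85300
Series (B and C): 0.85214 × 0.85385 = 0.72760
Parallel (A, [0.72760], and D): 1 − (1 − 0.79215)(1 − 0.72760)(1 − 0.85300) = 0.992

0.992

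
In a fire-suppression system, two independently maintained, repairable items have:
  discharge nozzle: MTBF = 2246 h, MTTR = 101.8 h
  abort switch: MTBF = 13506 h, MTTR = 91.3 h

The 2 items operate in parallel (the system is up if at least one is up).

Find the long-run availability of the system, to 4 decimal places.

0.9997

A(discharge nozzle) = MTBF/(MTBF+MTTR) = 2246/(2246+101.8) = 0.956640
A(abort switch) = MTBF/(MTBF+MTTR) = 13506/(13506+91.3) = 0.993285
Parallel availability: 1 − (1 − 0.956640)(1 − 0.993285) = 0.9997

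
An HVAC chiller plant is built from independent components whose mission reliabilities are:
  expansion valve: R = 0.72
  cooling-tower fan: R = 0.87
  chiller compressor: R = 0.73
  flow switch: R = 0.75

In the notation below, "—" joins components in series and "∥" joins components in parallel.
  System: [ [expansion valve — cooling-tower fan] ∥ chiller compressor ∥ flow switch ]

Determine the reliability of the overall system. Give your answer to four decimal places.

Series (expansion valve and cooling-tower fan): 0.720000 × 0.870000 = 0.626400
Parallel ([0.626400], chiller compressor, and flow switch): 1 − (1 − 0.626400)(1 − 0.730000)(1 − 0.750000) = 0.9748

0.9748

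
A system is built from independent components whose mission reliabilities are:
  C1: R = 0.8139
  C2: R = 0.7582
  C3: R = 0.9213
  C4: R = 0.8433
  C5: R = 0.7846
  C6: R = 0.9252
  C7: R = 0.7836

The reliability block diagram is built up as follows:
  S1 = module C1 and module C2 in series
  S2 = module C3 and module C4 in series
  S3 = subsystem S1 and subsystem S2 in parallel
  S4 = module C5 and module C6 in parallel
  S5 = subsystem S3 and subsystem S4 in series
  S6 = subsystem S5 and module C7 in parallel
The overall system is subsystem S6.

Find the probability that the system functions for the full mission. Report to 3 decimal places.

0.978

Series (C1 and C2): 0.81390 × 0.75820 = 0.61710
Series (C3 and C4): 0.92130 × 0.84330 = 0.77693
Parallel ([0.61710] and [0.77693]): 1 − (1 − 0.61710)(1 − 0.77693) = 0.91459
Parallel (C5 and C6): 1 − (1 − 0.78460)(1 − 0.92520) = 0.98389
Series ([0.91459] and [0.98389]): 0.91459 × 0.98389 = 0.89986
Parallel ([0.89986] and C7): 1 − (1 − 0.89986)(1 − 0.78360) = 0.978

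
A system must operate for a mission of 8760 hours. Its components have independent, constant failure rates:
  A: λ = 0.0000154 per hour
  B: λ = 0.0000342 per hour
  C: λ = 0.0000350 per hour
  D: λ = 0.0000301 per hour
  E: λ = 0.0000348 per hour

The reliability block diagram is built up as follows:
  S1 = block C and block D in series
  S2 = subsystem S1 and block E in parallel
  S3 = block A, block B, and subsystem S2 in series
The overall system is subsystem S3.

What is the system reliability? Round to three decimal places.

0.574

R(A) = exp(−0.0000154 × 8760) = 0.87380
R(B) = exp(−0.0000342 × 8760) = 0.74112
R(C) = exp(−0.0000350 × 8760) = 0.73594
R(D) = exp(−0.0000301 × 8760) = 0.76822
R(E) = exp(−0.0000348 × 8760) = 0.73724
Series (C and D): 0.73594 × 0.76822 = 0.56536
Parallel ([0.56536] and E): 1 − (1 − 0.56536)(1 − 0.73724) = 0.88579
Series (A, B, and [0.88579]): 0.87380 × 0.74112 × 0.88579 = 0.574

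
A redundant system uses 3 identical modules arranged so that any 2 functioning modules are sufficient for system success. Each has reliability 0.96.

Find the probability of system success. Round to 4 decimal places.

0.9953

R = Σ_{i=2}^{3} C(3,i) p^i (1−p)^{3−i} with p = 0.96
C(3,2)·0.96^2·0.04^1 = 0.110592
C(3,3)·0.96^3·0.04^0 = 0.884736
Sum = 0.9953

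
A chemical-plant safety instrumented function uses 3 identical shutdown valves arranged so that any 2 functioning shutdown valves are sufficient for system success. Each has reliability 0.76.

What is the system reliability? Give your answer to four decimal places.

R = Σ_{i=2}^{3} C(3,i) p^i (1−p)^{3−i} with p = 0.76
C(3,2)·0.76^2·0.24^1 = 0.415872
C(3,3)·0.76^3·0.24^0 = 0.438976
Sum = 0.8548

0.8548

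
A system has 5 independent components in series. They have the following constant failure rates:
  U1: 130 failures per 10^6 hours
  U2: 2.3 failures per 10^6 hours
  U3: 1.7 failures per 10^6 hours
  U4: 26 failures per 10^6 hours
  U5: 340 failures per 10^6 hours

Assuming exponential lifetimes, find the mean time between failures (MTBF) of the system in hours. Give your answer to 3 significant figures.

2000

Series of exponential components: λ_sys = Σ λ_i
λ_sys = 0.00013 + 0.0000023 + 0.0000017 + 0.000026 + 0.00034 = 5.0000e-04 /h
MTBF = 1 / λ_sys = 2000 h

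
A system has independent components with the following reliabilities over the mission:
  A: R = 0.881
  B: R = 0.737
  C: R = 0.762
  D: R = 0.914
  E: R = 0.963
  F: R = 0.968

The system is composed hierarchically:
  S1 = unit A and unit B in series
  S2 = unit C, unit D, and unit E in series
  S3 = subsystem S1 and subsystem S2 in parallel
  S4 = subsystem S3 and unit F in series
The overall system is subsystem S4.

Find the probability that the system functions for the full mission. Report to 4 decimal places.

0.8562

Series (A and B): 0.881000 × 0.737000 = 0.649297
Series (C, D, and E): 0.762000 × 0.914000 × 0.963000 = 0.670699
Parallel ([0.649297] and [0.670699]): 1 − (1 − 0.649297)(1 − 0.670699) = 0.884513
Series ([0.884513] and F): 0.884513 × 0.968000 = 0.8562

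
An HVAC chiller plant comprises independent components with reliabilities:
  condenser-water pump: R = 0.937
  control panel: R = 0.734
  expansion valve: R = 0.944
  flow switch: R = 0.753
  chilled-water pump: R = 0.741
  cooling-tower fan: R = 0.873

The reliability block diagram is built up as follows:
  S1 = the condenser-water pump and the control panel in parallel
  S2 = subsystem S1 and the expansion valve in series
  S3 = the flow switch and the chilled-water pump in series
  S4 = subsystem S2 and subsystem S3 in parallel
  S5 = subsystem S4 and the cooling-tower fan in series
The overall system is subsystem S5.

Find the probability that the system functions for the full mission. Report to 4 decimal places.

Parallel (condenser-water pump and control panel): 1 − (1 − 0.937000)(1 − 0.734000) = 0.983242
Series ([0.983242] and expansion valve): 0.983242 × 0.944000 = 0.928180
Series (flow switch and chilled-water pump): 0.753000 × 0.741000 = 0.557973
Parallel ([0.928180] and [0.557973]): 1 − (1 − 0.928180)(1 − 0.557973) = 0.968254
Series ([0.968254] and cooling-tower fan): 0.968254 × 0.873000 = 0.8453

0.8453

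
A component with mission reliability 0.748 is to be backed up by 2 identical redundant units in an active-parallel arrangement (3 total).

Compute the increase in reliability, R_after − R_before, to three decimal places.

R_before = 0.748
R_after = 1 − (1 − 0.748)^3 = 0.984
ΔR = 0.984 − 0.748 = 0.236

0.236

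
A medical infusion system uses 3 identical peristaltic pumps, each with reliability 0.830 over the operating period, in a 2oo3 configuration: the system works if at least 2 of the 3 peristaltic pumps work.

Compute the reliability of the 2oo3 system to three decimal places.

R = Σ_{i=2}^{3} C(3,i) p^i (1−p)^{3−i} with p = 0.830
C(3,2)·0.830^2·0.170^1 = 0.35134
C(3,3)·0.830^3·0.170^0 = 0.57179
Sum = 0.923

0.923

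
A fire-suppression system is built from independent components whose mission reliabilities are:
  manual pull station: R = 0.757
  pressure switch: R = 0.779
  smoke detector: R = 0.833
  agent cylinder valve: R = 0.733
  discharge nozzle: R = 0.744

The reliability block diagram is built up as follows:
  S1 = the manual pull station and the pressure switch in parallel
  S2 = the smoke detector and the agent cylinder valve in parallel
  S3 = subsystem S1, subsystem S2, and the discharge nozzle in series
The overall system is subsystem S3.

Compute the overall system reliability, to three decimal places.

Parallel (manual pull station and pressure switch): 1 − (1 − 0.75700)(1 − 0.77900) = 0.94630
Parallel (smoke detector and agent cylinder valve): 1 − (1 − 0.83300)(1 − 0.73300) = 0.95541
Series ([0.94630], [0.95541], and discharge nozzle): 0.94630 × 0.95541 × 0.74400 = 0.673

0.673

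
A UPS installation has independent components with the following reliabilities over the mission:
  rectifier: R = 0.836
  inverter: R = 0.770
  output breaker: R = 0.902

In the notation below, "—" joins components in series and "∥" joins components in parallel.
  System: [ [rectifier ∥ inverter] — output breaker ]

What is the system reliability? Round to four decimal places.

Parallel (rectifier and inverter): 1 − (1 − 0.836000)(1 − 0.770000) = 0.962280
Series ([0.962280] and output breaker): 0.962280 × 0.902000 = 0.8680

0.8680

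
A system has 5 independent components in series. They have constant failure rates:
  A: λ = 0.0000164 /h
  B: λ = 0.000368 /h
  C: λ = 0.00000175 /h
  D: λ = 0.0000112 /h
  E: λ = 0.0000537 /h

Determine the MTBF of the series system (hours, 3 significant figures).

Series of exponential components: λ_sys = Σ λ_i
λ_sys = 0.0000164 + 0.000368 + 0.00000175 + 0.0000112 + 0.0000537 = 4.5105e-04 /h
MTBF = 1 / λ_sys = 2220 h

2220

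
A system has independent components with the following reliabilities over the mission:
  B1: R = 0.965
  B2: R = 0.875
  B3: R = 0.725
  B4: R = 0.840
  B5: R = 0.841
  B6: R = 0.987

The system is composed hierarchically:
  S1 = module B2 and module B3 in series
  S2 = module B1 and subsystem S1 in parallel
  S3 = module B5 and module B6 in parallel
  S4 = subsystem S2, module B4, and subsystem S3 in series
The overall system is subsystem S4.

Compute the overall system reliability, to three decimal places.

0.828

Series (B2 and B3): 0.87500 × 0.72500 = 0.63438
Parallel (B1 and [0.63438]): 1 − (1 − 0.96500)(1 − 0.63438) = 0.98720
Parallel (B5 and B6): 1 − (1 − 0.84100)(1 − 0.98700) = 0.99793
Series ([0.98720], B4, and [0.99793]): 0.98720 × 0.84000 × 0.99793 = 0.828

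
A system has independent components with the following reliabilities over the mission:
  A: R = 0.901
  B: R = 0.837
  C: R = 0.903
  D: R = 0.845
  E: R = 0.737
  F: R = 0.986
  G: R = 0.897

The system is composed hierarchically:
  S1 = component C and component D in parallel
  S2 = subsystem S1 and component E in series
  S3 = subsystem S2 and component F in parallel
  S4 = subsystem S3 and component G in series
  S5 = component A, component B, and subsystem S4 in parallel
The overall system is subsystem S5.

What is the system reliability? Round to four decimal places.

0.9983

Parallel (C and D): 1 − (1 − 0.903000)(1 − 0.845000) = 0.984965
Series ([0.984965] and E): 0.984965 × 0.737000 = 0.725919
Parallel ([0.725919] and F): 1 − (1 − 0.725919)(1 − 0.986000) = 0.996163
Series ([0.996163] and G): 0.996163 × 0.897000 = 0.893558
Parallel (A, B, and [0.893558]): 1 − (1 − 0.901000)(1 − 0.837000)(1 − 0.893558) = 0.9983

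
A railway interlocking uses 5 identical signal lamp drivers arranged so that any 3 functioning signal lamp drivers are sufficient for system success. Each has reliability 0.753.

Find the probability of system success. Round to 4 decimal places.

R = Σ_{i=3}^{5} C(5,i) p^i (1−p)^{5−i} with p = 0.753
C(5,3)·0.753^3·0.247^2 = 0.260483
C(5,4)·0.753^4·0.247^1 = 0.397052
C(5,5)·0.753^5·0.247^0 = 0.242089
Sum = 0.8996

0.8996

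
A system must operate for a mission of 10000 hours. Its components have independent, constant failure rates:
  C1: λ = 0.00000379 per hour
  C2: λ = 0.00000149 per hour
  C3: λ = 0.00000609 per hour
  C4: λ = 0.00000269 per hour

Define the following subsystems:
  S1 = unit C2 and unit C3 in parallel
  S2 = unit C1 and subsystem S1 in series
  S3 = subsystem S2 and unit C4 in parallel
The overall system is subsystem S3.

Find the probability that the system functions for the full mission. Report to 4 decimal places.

R(C1) = exp(−0.00000379 × 10000) = 0.962809
R(C2) = exp(−0.00000149 × 10000) = 0.985210
R(C3) = exp(−0.00000609 × 10000) = 0.940917
R(C4) = exp(−0.00000269 × 10000) = 0.973459
Parallel (C2 and C3): 1 − (1 − 0.985210)(1 − 0.940917) = 0.999126
Series (C1 and [0.999126]): 0.962809 × 0.999126 = 0.961968
Parallel ([0.961968] and C4): 1 − (1 − 0.961968)(1 − 0.973459) = 0.9990

0.9990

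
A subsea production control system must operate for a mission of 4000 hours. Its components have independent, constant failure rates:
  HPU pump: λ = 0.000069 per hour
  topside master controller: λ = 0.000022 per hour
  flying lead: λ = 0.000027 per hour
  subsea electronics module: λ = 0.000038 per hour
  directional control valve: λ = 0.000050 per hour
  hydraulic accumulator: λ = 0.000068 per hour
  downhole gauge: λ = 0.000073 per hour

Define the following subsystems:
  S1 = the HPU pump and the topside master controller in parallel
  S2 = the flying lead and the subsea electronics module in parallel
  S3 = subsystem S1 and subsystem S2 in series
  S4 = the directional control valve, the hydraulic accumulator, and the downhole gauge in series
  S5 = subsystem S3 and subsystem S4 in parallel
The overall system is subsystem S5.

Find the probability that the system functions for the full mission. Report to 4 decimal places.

R(HPU pump) = exp(−0.000069 × 4000) = 0.758813
R(topside master controller) = exp(−0.000022 × 4000) = 0.915761
R(flying lead) = exp(−0.000027 × 4000) = 0.897628
R(subsea electronics module) = exp(−0.000038 × 4000) = 0.858988
R(directional control valve) = exp(−0.000050 × 4000) = 0.818731
R(hydraulic accumulator) = exp(−0.000068 × 4000) = 0.761854
R(downhole gauge) = exp(−0.000073 × 4000) = 0.746769
Parallel (HPU pump and topside master controller): 1 − (1 − 0.758813)(1 − 0.915761) = 0.979683
Parallel (flying lead and subsea electronics module): 1 − (1 − 0.897628)(1 − 0.858988) = 0.985564
Series ([0.979683] and [0.985564]): 0.979683 × 0.985564 = 0.965540
Series (directional control valve, hydraulic accumulator, and downhole gauge): 0.818731 × 0.761854 × 0.746769 = 0.465800
Parallel ([0.965540] and [0.465800]): 1 − (1 − 0.965540)(1 − 0.465800) = 0.9816

0.9816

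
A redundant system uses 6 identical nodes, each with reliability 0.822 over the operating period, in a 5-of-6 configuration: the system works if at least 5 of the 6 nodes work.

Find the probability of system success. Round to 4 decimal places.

R = Σ_{i=5}^{6} C(6,i) p^i (1−p)^{6−i} with p = 0.822
C(6,5)·0.822^5·0.178^1 = 0.400802
C(6,6)·0.822^6·0.178^0 = 0.308483
Sum = 0.7093

0.7093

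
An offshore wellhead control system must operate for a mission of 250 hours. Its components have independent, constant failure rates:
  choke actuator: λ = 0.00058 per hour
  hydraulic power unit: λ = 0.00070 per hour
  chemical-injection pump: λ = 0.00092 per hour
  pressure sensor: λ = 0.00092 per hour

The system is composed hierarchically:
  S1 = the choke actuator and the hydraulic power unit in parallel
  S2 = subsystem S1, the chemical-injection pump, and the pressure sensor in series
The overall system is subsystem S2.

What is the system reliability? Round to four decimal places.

R(choke actuator) = exp(−0.00058 × 250) = 0.865022
R(hydraulic power unit) = exp(−0.00070 × 250) = 0.839457
R(chemical-injection pump) = exp(−0.00092 × 250) = 0.794534
R(pressure sensor) = exp(−0.00092 × 250) = 0.794534
Parallel (choke actuator and hydraulic power unit): 1 − (1 − 0.865022)(1 − 0.839457) = 0.978330
Series ([0.978330], chemical-injection pump, and pressure sensor): 0.978330 × 0.794534 × 0.794534 = 0.6176

0.6176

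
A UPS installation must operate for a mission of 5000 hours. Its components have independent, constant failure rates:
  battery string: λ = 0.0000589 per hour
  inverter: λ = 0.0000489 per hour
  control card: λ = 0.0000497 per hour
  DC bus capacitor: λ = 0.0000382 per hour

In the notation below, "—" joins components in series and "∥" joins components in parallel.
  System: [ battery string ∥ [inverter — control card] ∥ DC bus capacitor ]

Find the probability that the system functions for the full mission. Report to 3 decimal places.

0.983

R(battery string) = exp(−0.0000589 × 5000) = 0.74490
R(inverter) = exp(−0.0000489 × 5000) = 0.78310
R(control card) = exp(−0.0000497 × 5000) = 0.77997
R(DC bus capacitor) = exp(−0.0000382 × 5000) = 0.82613
Series (inverter and control card): 0.78310 × 0.77997 = 0.61079
Parallel (battery string, [0.61079], and DC bus capacitor): 1 − (1 − 0.74490)(1 − 0.61079)(1 − 0.82613) = 0.983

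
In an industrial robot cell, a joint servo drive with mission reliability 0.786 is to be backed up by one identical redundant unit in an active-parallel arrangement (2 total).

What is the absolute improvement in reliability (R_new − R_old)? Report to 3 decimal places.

R_before = 0.786
R_after = 1 − (1 − 0.786)^2 = 0.954
ΔR = 0.954 − 0.786 = 0.168

0.168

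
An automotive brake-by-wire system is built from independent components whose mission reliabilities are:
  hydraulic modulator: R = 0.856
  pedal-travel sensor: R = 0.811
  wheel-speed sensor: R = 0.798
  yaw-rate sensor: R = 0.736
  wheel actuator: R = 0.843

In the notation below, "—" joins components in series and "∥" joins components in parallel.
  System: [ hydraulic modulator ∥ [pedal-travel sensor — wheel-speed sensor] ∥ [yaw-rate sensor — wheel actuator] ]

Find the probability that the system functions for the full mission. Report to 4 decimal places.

0.9807

Series (pedal-travel sensor and wheel-speed sensor): 0.811000 × 0.798000 = 0.647178
Series (yaw-rate sensor and wheel actuator): 0.736000 × 0.843000 = 0.620448
Parallel (hydraulic modulator, [0.647178], and [0.620448]): 1 − (1 − 0.856000)(1 − 0.647178)(1 − 0.620448) = 0.9807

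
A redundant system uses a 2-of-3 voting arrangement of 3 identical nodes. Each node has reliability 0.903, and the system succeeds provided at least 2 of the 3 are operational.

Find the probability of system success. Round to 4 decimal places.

R = Σ_{i=2}^{3} C(3,i) p^i (1−p)^{3−i} with p = 0.903
C(3,2)·0.903^2·0.097^1 = 0.237284
C(3,3)·0.903^3·0.097^0 = 0.736314
Sum = 0.9736

0.9736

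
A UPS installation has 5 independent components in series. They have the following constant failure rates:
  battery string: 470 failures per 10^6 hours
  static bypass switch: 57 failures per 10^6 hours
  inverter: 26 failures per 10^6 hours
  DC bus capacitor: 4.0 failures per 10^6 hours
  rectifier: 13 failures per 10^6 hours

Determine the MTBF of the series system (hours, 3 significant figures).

1750

Series of exponential components: λ_sys = Σ λ_i
λ_sys = 0.00047 + 0.000057 + 0.000026 + 0.0000040 + 0.000013 = 5.7000e-04 /h
MTBF = 1 / λ_sys = 1750 h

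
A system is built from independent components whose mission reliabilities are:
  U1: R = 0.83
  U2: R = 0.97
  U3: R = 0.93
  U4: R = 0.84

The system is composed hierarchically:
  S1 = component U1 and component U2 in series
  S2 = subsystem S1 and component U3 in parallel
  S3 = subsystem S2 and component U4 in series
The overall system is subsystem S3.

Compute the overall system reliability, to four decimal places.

Series (U1 and U2): 0.830000 × 0.970000 = 0.805100
Parallel ([0.805100] and U3): 1 − (1 − 0.805100)(1 − 0.930000) = 0.986357
Series ([0.986357] and U4): 0.986357 × 0.840000 = 0.8285

0.8285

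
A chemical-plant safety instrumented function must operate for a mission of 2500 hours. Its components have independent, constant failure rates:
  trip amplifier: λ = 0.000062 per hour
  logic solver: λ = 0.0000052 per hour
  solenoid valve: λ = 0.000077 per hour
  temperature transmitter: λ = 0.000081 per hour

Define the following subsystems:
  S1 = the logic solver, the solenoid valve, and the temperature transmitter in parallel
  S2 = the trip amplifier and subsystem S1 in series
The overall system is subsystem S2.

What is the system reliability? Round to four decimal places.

R(trip amplifier) = exp(−0.000062 × 2500) = 0.856415
R(logic solver) = exp(−0.0000052 × 2500) = 0.987084
R(solenoid valve) = exp(−0.000077 × 2500) = 0.824894
R(temperature transmitter) = exp(−0.000081 × 2500) = 0.816686
Parallel (logic solver, solenoid valve, and temperature transmitter): 1 − (1 − 0.987084)(1 − 0.824894)(1 − 0.816686) = 0.999585
Series (trip amplifier and [0.999585]): 0.856415 × 0.999585 = 0.8561

0.8561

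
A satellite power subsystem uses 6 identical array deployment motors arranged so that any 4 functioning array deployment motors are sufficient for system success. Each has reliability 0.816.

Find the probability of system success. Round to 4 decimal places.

0.9198

R = Σ_{i=4}^{6} C(6,i) p^i (1−p)^{6−i} with p = 0.816
C(6,4)·0.816^4·0.184^2 = 0.225158
C(6,5)·0.816^5·0.184^1 = 0.399411
C(6,6)·0.816^6·0.184^0 = 0.295217
Sum = 0.9198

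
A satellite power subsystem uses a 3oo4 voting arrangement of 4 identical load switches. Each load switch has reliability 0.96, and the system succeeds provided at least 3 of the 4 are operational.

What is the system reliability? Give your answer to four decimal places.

0.9909

R = Σ_{i=3}^{4} C(4,i) p^i (1−p)^{4−i} with p = 0.96
C(4,3)·0.96^3·0.04^1 = 0.141558
C(4,4)·0.96^4·0.04^0 = 0.849347
Sum = 0.9909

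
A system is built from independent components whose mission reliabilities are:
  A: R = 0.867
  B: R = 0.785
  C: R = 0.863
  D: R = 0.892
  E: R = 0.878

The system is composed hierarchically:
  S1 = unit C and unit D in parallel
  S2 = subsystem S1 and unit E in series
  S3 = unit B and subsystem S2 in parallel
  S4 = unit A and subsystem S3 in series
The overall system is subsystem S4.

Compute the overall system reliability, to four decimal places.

0.8418

Parallel (C and D): 1 − (1 − 0.863000)(1 − 0.892000) = 0.985204
Series ([0.985204] and E): 0.985204 × 0.878000 = 0.865009
Parallel (B and [0.865009]): 1 − (1 − 0.785000)(1 − 0.865009) = 0.970977
Series (A and [0.970977]): 0.867000 × 0.970977 = 0.8418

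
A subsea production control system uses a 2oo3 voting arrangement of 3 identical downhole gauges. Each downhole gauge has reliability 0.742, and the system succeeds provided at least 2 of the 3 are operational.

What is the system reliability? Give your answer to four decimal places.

R = Σ_{i=2}^{3} C(3,i) p^i (1−p)^{3−i} with p = 0.742
C(3,2)·0.742^2·0.258^1 = 0.426137
C(3,3)·0.742^3·0.258^0 = 0.408518
Sum = 0.8347

0.8347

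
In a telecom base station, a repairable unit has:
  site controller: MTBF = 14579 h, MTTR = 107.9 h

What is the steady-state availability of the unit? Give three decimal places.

A(site controller) = MTBF/(MTBF+MTTR) = 14579/(14579+107.9) = 0.993

0.993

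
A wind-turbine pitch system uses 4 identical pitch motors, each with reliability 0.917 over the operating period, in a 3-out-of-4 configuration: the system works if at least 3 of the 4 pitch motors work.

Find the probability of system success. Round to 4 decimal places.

0.9631

R = Σ_{i=3}^{4} C(4,i) p^i (1−p)^{4−i} with p = 0.917
C(4,3)·0.917^3·0.083^1 = 0.256004
C(4,4)·0.917^4·0.083^0 = 0.707094
Sum = 0.9631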